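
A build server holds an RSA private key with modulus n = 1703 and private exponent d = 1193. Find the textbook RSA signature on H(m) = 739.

(H(m))^2 ≡ 739^2 = 546121 ≡ 1161
(H(m))^4 ≡ 1161^2 = 1347921 ≡ 848
(H(m))^8 ≡ 848^2 = 719104 ≡ 438
(H(m))^16 ≡ 438^2 = 191844 ≡ 1108
(H(m))^32 ≡ 1108^2 = 1227664 ≡ 1504
(H(m))^64 ≡ 1504^2 = 2262016 ≡ 432
(H(m))^128 ≡ 432^2 = 186624 ≡ 997
(H(m))^256 ≡ 997^2 = 994009 ≡ 1160
(H(m))^512 ≡ 1160^2 = 1345600 ≡ 230
(H(m))^1024 ≡ 230^2 = 52900 ≡ 107
1193 = 1024 + 128 + 32 + 8 + 1, so (H(m))^1193 ≡ 107·997·1504·438·739 ≡ 631 (mod 1703)

631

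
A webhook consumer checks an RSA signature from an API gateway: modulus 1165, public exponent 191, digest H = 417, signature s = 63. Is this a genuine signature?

Squares mod 1165: s^1≡63, s^2≡474, s^4≡996, s^8≡601, s^16≡51, s^32≡271, s^64≡46, s^128≡951
191 = 128 + 32 + 16 + 8 + 4 + 2 + 1, so s^191 ≡ 951·271·51·601·996·474·63 ≡ 417 (mod 1165)
s^191 mod 1165 = 417 matches H.

genuine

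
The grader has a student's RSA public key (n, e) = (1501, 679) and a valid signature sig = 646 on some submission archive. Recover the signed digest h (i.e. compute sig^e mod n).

532

sig^679 mod 1501 = 532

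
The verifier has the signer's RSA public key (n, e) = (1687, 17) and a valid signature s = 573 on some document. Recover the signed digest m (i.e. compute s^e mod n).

328

Squares mod 1687: s^1≡573, s^2≡1051, s^4≡1303, s^8≡687, s^16≡1296
17 = 16 + 1, so s^17 ≡ 1296·573 ≡ 328 (mod 1687)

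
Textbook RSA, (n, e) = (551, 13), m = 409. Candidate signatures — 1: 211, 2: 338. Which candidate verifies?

2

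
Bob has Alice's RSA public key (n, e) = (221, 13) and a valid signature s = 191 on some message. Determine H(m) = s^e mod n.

191

s^2 ≡ 191^2 = 36481 ≡ 16
s^4 ≡ 16^2 = 256 ≡ 35
s^8 ≡ 35^2 = 1225 ≡ 120
13 = 8 + 4 + 1, so s^13 ≡ 120·35·191 ≡ 191 (mod 221)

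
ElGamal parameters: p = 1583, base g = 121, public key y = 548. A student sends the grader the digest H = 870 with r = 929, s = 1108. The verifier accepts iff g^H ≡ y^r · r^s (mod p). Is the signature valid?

Left side g^H mod p:
121^2 = 14641 ≡ 394
121^4 ≡ 394^2 = 155236 ≡ 102
121^8 ≡ 102^2 = 10404 ≡ 906
121^16 ≡ 906^2 = 820836 ≡ 842
121^32 ≡ 842^2 = 708964 ≡ 1363
121^64 ≡ 1363^2 = 1857769 ≡ 910
121^128 ≡ 910^2 = 828100 ≡ 191
121^256 ≡ 191^2 = 36481 ≡ 72
121^512 ≡ 72^2 = 5184 ≡ 435
870 = 512 + 256 + 64 + 32 + 4 + 2, so 121^870 ≡ 435·72·910·1363·102·394 ≡ 1204 (mod 1583)
Right side y^r · r^s mod p:
548^2 = 300304 ≡ 1117
548^4 ≡ 1117^2 = 1247689 ≡ 285
548^8 ≡ 285^2 = 81225 ≡ 492
548^16 ≡ 492^2 = 242064 ≡ 1448
548^32 ≡ 1448^2 = 2096704 ≡ 812
548^64 ≡ 812^2 = 659344 ≡ 816
548^128 ≡ 816^2 = 665856 ≡ 996
548^256 ≡ 996^2 = 992016 ≡ 1058
548^512 ≡ 1058^2 = 1119364 ≡ 183
929 = 512 + 256 + 128 + 32 + 1, so 548^929 ≡ 183·1058·996·812·548 ≡ 753 (mod 1583)
929^2 = 863041 ≡ 306
929^4 ≡ 306^2 = 93636 ≡ 239
929^8 ≡ 239^2 = 57121 ≡ 133
929^16 ≡ 133^2 = 17689 ≡ 276
929^32 ≡ 276^2 = 76176 ≡ 192
929^64 ≡ 192^2 = 36864 ≡ 455
929^128 ≡ 455^2 = 207025 ≡ 1235
929^256 ≡ 1235^2 = 1525225 ≡ 796
929^512 ≡ 796^2 = 633616 ≡ 416
929^1024 ≡ 416^2 = 173056 ≡ 509
1108 = 1024 + 64 + 16 + 4, so 929^1108 ≡ 509·455·276·239 ≡ 1120 (mod 1583)
753·1120 = 843360 ≡ 1204 (mod 1583)
1204 ≡ 1204 (mod 1583), so the signature is genuine.

valid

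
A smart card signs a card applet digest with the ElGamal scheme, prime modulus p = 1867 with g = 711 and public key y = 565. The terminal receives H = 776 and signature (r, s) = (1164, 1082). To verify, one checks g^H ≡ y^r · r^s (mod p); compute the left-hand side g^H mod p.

711^776 mod 1867 = 740

740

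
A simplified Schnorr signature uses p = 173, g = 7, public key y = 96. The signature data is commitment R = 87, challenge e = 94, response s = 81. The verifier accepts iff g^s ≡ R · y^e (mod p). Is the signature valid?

invalid

g^s mod p:
7^2 = 49
7^4 ≡ 49^2 = 2401 ≡ 152
7^8 ≡ 152^2 = 23104 ≡ 95
7^16 ≡ 95^2 = 9025 ≡ 29
7^32 ≡ 29^2 = 841 ≡ 149
7^64 ≡ 149^2 = 22201 ≡ 57
81 = 64 + 16 + 1, so 7^81 ≡ 57·29·7 ≡ 153 (mod 173)
R · y^e mod p:
96^2 = 9216 ≡ 47
96^4 ≡ 47^2 = 2209 ≡ 133
96^8 ≡ 133^2 = 17689 ≡ 43
96^16 ≡ 43^2 = 1849 ≡ 119
96^32 ≡ 119^2 = 14161 ≡ 148
96^64 ≡ 148^2 = 21904 ≡ 106
94 = 64 + 16 + 8 + 4 + 2, so 96^94 ≡ 106·119·43·133·47 ≡ 43 (mod 173)
87·43 = 3741 ≡ 108 (mod 173)
153 ≠ 108; the check fails.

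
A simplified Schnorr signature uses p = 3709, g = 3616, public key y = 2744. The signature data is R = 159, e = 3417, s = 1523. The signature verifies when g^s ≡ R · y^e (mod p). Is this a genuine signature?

genuine

g^s mod p:
3616^1523 mod 3709 = 2865
R · y^e mod p:
2744^3417 mod 3709 = 88
159·88 = 13992 ≡ 2865 (mod 3709)
2865 ≡ 2865 (mod 3709); signature holds.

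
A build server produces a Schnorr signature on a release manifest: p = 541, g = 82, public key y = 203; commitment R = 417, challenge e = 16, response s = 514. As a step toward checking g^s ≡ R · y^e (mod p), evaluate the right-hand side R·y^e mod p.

Squares mod 541: 203^1≡203, 203^2≡93, 203^4≡534, 203^8≡49, 203^16≡237
203^16 ≡ 237 (mod 541)
R · y^e ≡ 417·237 = 98829 ≡ 367 (mod 541)

367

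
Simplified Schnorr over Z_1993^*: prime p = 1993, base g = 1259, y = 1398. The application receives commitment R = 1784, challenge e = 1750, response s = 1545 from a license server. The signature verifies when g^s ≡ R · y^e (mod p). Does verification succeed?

g^s mod p:
Squares mod 1993: 1259^1≡1259, 1259^2≡646, 1259^4≡779, 1259^8≡969, 1259^16≡258, 1259^32≡795, 1259^64≡244, 1259^128≡1739, 1259^256≡740, 1259^512≡1518, 1259^1024≡416
1545 = 1024 + 512 + 8 + 1, so 1259^1545 ≡ 416·1518·969·1259 ≡ 1019 (mod 1993)
R · y^e mod p:
Squares mod 1993: 1398^1≡1398, 1398^2≡1264, 1398^4≡1303, 1398^8≡1766, 1398^16≡1704, 1398^32≡1808, 1398^64≡344, 1398^128≡749, 1398^256≡968, 1398^512≡314, 1398^1024≡939
1750 = 1024 + 512 + 128 + 64 + 16 + 4 + 2, so 1398^1750 ≡ 939·314·749·344·1704·1303·1264 ≡ 1025 (mod 1993)
1784·1025 = 1828600 ≡ 1019 (mod 1993)
1019 ≡ 1019 (mod 1993); signature holds.

passes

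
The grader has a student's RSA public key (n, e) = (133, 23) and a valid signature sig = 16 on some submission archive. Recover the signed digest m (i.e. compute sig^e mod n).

Squares mod 133: sig^1≡16, sig^2≡123, sig^4≡100, sig^8≡25, sig^16≡93
23 = 16 + 4 + 2 + 1, so sig^23 ≡ 93·100·123·16 ≡ 4 (mod 133)

4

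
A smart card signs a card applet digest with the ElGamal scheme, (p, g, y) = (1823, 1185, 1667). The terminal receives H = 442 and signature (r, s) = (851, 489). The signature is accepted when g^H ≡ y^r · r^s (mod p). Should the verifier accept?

accept

Left side g^H mod p:
1185^2 = 1404225 ≡ 515
1185^4 ≡ 515^2 = 265225 ≡ 890
1185^8 ≡ 890^2 = 792100 ≡ 918
1185^16 ≡ 918^2 = 842724 ≡ 498
1185^32 ≡ 498^2 = 248004 ≡ 76
1185^64 ≡ 76^2 = 5776 ≡ 307
1185^128 ≡ 307^2 = 94249 ≡ 1276
1185^256 ≡ 1276^2 = 1628176 ≡ 237
442 = 256 + 128 + 32 + 16 + 8 + 2, so 1185^442 ≡ 237·1276·76·498·918·515 ≡ 294 (mod 1823)
Right side y^r · r^s mod p:
1667^2 = 2778889 ≡ 637
1667^4 ≡ 637^2 = 405769 ≡ 1063
1667^8 ≡ 1063^2 = 1129969 ≡ 1532
1667^16 ≡ 1532^2 = 2347024 ≡ 823
1667^32 ≡ 823^2 = 677329 ≡ 996
1667^64 ≡ 996^2 = 992016 ≡ 304
1667^128 ≡ 304^2 = 92416 ≡ 1266
1667^256 ≡ 1266^2 = 1602756 ≡ 339
1667^512 ≡ 339^2 = 114921 ≡ 72
851 = 512 + 256 + 64 + 16 + 2 + 1, so 1667^851 ≡ 72·339·304·823·637·1667 ≡ 914 (mod 1823)
851^2 = 724201 ≡ 470
851^4 ≡ 470^2 = 220900 ≡ 317
851^8 ≡ 317^2 = 100489 ≡ 224
851^16 ≡ 224^2 = 50176 ≡ 955
851^32 ≡ 955^2 = 912025 ≡ 525
851^64 ≡ 525^2 = 275625 ≡ 352
851^128 ≡ 352^2 = 123904 ≡ 1763
851^256 ≡ 1763^2 = 3108169 ≡ 1777
489 = 256 + 128 + 64 + 32 + 8 + 1, so 851^489 ≡ 1777·1763·352·525·224·851 ≡ 1576 (mod 1823)
914·1576 = 1440464 ≡ 294 (mod 1823)
294 ≡ 294 (mod 1823), so the signature is genuine.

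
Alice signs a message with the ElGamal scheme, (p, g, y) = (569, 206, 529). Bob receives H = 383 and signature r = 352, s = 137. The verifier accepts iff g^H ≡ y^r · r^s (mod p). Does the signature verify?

verifies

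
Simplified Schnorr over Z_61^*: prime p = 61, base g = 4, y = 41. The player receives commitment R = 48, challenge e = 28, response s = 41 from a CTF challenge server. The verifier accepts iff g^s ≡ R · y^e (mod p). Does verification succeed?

passes

g^s mod p:
Squares mod 61: 4^1≡4, 4^2≡16, 4^4≡12, 4^8≡22, 4^16≡57, 4^32≡16
41 = 32 + 8 + 1, so 4^41 ≡ 16·22·4 ≡ 5 (mod 61)
R · y^e mod p:
Squares mod 61: 41^1≡41, 41^2≡34, 41^4≡58, 41^8≡9, 41^16≡20
28 = 16 + 8 + 4, so 41^28 ≡ 20·9·58 ≡ 9 (mod 61)
48·9 = 432 ≡ 5 (mod 61)
5 ≡ 5 (mod 61); signature holds.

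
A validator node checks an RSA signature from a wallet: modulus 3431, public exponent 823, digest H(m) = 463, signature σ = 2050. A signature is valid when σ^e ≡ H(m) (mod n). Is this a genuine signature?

Squares mod 3431: σ^1≡2050, σ^2≡2956, σ^4≡2610, σ^8≡1565, σ^16≡2922, σ^32≡1756, σ^64≡2498, σ^128≡2446, σ^256≡2683, σ^512≡251
823 = 512 + 256 + 32 + 16 + 4 + 2 + 1, so σ^823 ≡ 251·2683·1756·2922·2610·2956·2050 ≡ 463 (mod 3431)
Since 463 equals the digest 463, verification succeeds.

genuine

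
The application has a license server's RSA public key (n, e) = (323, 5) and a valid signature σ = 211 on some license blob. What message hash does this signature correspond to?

317

Squares mod 323: σ^1≡211, σ^2≡270, σ^4≡225
5 = 4 + 1, so σ^5 ≡ 225·211 ≡ 317 (mod 323)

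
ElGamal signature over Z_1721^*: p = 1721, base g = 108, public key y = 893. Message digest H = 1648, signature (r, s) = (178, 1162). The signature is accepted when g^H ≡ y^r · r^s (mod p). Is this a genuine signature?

forged

Left side g^H mod p:
108^2 = 11664 ≡ 1338
108^4 ≡ 1338^2 = 1790244 ≡ 404
108^8 ≡ 404^2 = 163216 ≡ 1442
108^16 ≡ 1442^2 = 2079364 ≡ 396
108^32 ≡ 396^2 = 156816 ≡ 205
108^64 ≡ 205^2 = 42025 ≡ 721
108^128 ≡ 721^2 = 519841 ≡ 99
108^256 ≡ 99^2 = 9801 ≡ 1196
108^512 ≡ 1196^2 = 1430416 ≡ 265
108^1024 ≡ 265^2 = 70225 ≡ 1385
1648 = 1024 + 512 + 64 + 32 + 16, so 108^1648 ≡ 1385·265·721·205·396 ≡ 113 (mod 1721)
Right side y^r · r^s mod p:
893^2 = 797449 ≡ 626
893^4 ≡ 626^2 = 391876 ≡ 1209
893^8 ≡ 1209^2 = 1461681 ≡ 552
893^16 ≡ 552^2 = 304704 ≡ 87
893^32 ≡ 87^2 = 7569 ≡ 685
893^64 ≡ 685^2 = 469225 ≡ 1113
893^128 ≡ 1113^2 = 1238769 ≡ 1370
178 = 128 + 32 + 16 + 2, so 893^178 ≡ 1370·685·87·626 ≡ 9 (mod 1721)
178^2 = 31684 ≡ 706
178^4 ≡ 706^2 = 498436 ≡ 1067
178^8 ≡ 1067^2 = 1138489 ≡ 908
178^16 ≡ 908^2 = 824464 ≡ 105
178^32 ≡ 105^2 = 11025 ≡ 699
178^64 ≡ 699^2 = 488601 ≡ 1558
178^128 ≡ 1558^2 = 2427364 ≡ 754
178^256 ≡ 754^2 = 568516 ≡ 586
178^512 ≡ 586^2 = 343396 ≡ 917
178^1024 ≡ 917^2 = 840889 ≡ 1041
1162 = 1024 + 128 + 8 + 2, so 178^1162 ≡ 1041·754·908·706 ≡ 61 (mod 1721)
9·61 = 549 ≡ 549 (mod 1721)
113 ≠ 549, so verification fails.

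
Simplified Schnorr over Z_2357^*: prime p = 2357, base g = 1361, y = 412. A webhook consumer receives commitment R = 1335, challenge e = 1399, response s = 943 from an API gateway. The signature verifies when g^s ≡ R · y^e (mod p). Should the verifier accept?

accept

g^s mod p:
Squares mod 2357: 1361^1≡1361, 1361^2≡2076, 1361^4≡1180, 1361^8≡1770, 1361^16≡447, 1361^32≡1821, 1361^64≡2099, 1361^128≡568, 1361^256≡2072, 1361^512≡1087
943 = 512 + 256 + 128 + 32 + 8 + 4 + 2 + 1, so 1361^943 ≡ 1087·2072·568·1821·1770·1180·2076·1361 ≡ 1949 (mod 2357)
R · y^e mod p:
Squares mod 2357: 412^1≡412, 412^2≡40, 412^4≡1600, 412^8≡298, 412^16≡1595, 412^32≡822, 412^64≡1582, 412^128≡1947, 412^256≡753, 412^512≡1329, 412^1024≡848
1399 = 1024 + 256 + 64 + 32 + 16 + 4 + 2 + 1, so 412^1399 ≡ 848·753·1582·822·1595·1600·40·412 ≡ 148 (mod 2357)
1335·148 = 197580 ≡ 1949 (mod 2357)
1949 ≡ 1949 (mod 2357); signature holds.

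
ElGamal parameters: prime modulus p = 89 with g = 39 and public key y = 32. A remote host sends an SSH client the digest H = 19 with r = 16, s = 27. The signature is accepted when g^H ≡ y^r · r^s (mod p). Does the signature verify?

verifies

Left side g^H mod p:
39^2 = 1521 ≡ 8
39^4 ≡ 8^2 = 64
39^8 ≡ 64^2 = 4096 ≡ 2
39^16 ≡ 2^2 = 4
19 = 16 + 2 + 1, so 39^19 ≡ 4·8·39 ≡ 2 (mod 89)
Right side y^r · r^s mod p:
32^2 = 1024 ≡ 45
32^4 ≡ 45^2 = 2025 ≡ 67
32^8 ≡ 67^2 = 4489 ≡ 39
32^16 ≡ 39^2 = 1521 ≡ 8
16^2 = 256 ≡ 78
16^4 ≡ 78^2 = 6084 ≡ 32
16^8 ≡ 32^2 = 1024 ≡ 45
16^16 ≡ 45^2 = 2025 ≡ 67
27 = 16 + 8 + 2 + 1, so 16^27 ≡ 67·45·78·16 ≡ 67 (mod 89)
8·67 = 536 ≡ 2 (mod 89)
2 ≡ 2 (mod 89), so the signature is genuine.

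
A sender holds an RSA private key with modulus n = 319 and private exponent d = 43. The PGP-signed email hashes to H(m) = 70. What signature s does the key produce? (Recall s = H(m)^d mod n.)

(H(m))^2 ≡ 70^2 = 4900 ≡ 115
(H(m))^4 ≡ 115^2 = 13225 ≡ 146
(H(m))^8 ≡ 146^2 = 21316 ≡ 262
(H(m))^16 ≡ 262^2 = 68644 ≡ 59
(H(m))^32 ≡ 59^2 = 3481 ≡ 291
43 = 32 + 8 + 2 + 1, so (H(m))^43 ≡ 291·262·115·70 ≡ 75 (mod 319)

75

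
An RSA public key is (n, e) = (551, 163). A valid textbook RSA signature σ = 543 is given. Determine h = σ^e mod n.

Squares mod 551: σ^1≡543, σ^2≡64, σ^4≡239, σ^8≡368, σ^16≡429, σ^32≡7, σ^64≡49, σ^128≡197
163 = 128 + 32 + 2 + 1, so σ^163 ≡ 197·7·64·543 ≡ 334 (mod 551)

334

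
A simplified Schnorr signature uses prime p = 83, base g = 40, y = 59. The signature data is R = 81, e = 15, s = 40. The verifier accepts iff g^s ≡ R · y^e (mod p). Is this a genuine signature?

forged

g^s mod p:
40^2 = 1600 ≡ 23
40^4 ≡ 23^2 = 529 ≡ 31
40^8 ≡ 31^2 = 961 ≡ 48
40^16 ≡ 48^2 = 2304 ≡ 63
40^32 ≡ 63^2 = 3969 ≡ 68
40 = 32 + 8, so 40^40 ≡ 68·48 ≡ 27 (mod 83)
R · y^e mod p:
59^2 = 3481 ≡ 78
59^4 ≡ 78^2 = 6084 ≡ 25
59^8 ≡ 25^2 = 625 ≡ 44
15 = 8 + 4 + 2 + 1, so 59^15 ≡ 44·25·78·59 ≡ 30 (mod 83)
81·30 = 2430 ≡ 23 (mod 83)
27 ≠ 23; the check fails.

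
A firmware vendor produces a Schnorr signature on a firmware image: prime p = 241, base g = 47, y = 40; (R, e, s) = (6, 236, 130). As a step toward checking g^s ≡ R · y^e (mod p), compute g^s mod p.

64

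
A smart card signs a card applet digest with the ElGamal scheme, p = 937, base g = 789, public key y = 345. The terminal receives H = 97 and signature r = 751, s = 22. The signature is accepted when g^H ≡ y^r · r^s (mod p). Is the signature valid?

valid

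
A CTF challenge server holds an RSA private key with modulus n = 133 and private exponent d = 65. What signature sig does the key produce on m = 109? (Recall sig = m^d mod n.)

m^2 ≡ 109^2 = 11881 ≡ 44
m^4 ≡ 44^2 = 1936 ≡ 74
m^8 ≡ 74^2 = 5476 ≡ 23
m^16 ≡ 23^2 = 529 ≡ 130
m^32 ≡ 130^2 = 16900 ≡ 9
m^64 ≡ 9^2 = 81
65 = 64 + 1, so m^65 ≡ 81·109 ≡ 51 (mod 133)

51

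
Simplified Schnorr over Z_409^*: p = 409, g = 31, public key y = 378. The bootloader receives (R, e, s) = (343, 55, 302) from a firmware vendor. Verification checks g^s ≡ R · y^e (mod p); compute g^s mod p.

Squares mod 409: 31^1≡31, 31^2≡143, 31^4≡408, 31^8≡1, 31^16≡1, 31^32≡1, 31^64≡1, 31^128≡1, 31^256≡1
302 = 256 + 32 + 8 + 4 + 2, so 31^302 ≡ 1·1·1·408·143 ≡ 266 (mod 409)

266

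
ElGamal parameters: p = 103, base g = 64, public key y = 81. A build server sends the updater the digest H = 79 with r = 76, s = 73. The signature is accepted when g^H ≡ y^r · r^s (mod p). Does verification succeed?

Left side g^H mod p:
64^2 = 4096 ≡ 79
64^4 ≡ 79^2 = 6241 ≡ 61
64^8 ≡ 61^2 = 3721 ≡ 13
64^16 ≡ 13^2 = 169 ≡ 66
64^32 ≡ 66^2 = 4356 ≡ 30
64^64 ≡ 30^2 = 900 ≡ 76
79 = 64 + 8 + 4 + 2 + 1, so 64^79 ≡ 76·13·61·79·64 ≡ 14 (mod 103)
Right side y^r · r^s mod p:
81^2 = 6561 ≡ 72
81^4 ≡ 72^2 = 5184 ≡ 34
81^8 ≡ 34^2 = 1156 ≡ 23
81^16 ≡ 23^2 = 529 ≡ 14
81^32 ≡ 14^2 = 196 ≡ 93
81^64 ≡ 93^2 = 8649 ≡ 100
76 = 64 + 8 + 4, so 81^76 ≡ 100·23·34 ≡ 23 (mod 103)
76^2 = 5776 ≡ 8
76^4 ≡ 8^2 = 64
76^8 ≡ 64^2 = 4096 ≡ 79
76^16 ≡ 79^2 = 6241 ≡ 61
76^32 ≡ 61^2 = 3721 ≡ 13
76^64 ≡ 13^2 = 169 ≡ 66
73 = 64 + 8 + 1, so 76^73 ≡ 66·79·76 ≡ 23 (mod 103)
23·23 = 529 ≡ 14 (mod 103)
14 ≡ 14 (mod 103), so the signature is genuine.

passes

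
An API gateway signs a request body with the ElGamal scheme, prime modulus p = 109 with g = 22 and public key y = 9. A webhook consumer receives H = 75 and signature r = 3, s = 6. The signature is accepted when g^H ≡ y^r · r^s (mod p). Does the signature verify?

does not verify

Left side g^H mod p:
22^2 = 484 ≡ 48
22^4 ≡ 48^2 = 2304 ≡ 15
22^8 ≡ 15^2 = 225 ≡ 7
22^16 ≡ 7^2 = 49
22^32 ≡ 49^2 = 2401 ≡ 3
22^64 ≡ 3^2 = 9
75 = 64 + 8 + 2 + 1, so 22^75 ≡ 9·7·48·22 ≡ 38 (mod 109)
Right side y^r · r^s mod p:
9^2 = 81
3 = 2 + 1, so 9^3 ≡ 81·9 ≡ 75 (mod 109)
3^2 = 9
3^4 ≡ 9^2 = 81
6 = 4 + 2, so 3^6 ≡ 81·9 ≡ 75 (mod 109)
75·75 = 5625 ≡ 66 (mod 109)
38 ≠ 66, so verification fails.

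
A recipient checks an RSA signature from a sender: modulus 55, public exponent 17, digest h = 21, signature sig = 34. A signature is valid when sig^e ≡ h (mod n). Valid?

sig^17 mod 55 = 34
34 ≠ 21, so verification fails.

no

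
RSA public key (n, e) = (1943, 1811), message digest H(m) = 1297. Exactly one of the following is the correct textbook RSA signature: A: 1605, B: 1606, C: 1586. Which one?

A

Candidate A: Squares mod 1943: 1605^1≡1605, 1605^2≡1550, 1605^4≡952, 1605^8≡866, 1605^16≡1901, 1605^32≡1764, 1605^64≡953, 1605^128≡828, 1605^256≡1648, 1605^512≡1533, 1605^1024≡1002; 1811 = 1024 + 512 + 256 + 16 + 2 + 1, so 1605^1811 ≡ 1002·1533·1648·1901·1550·1605 ≡ 1297 (mod 1943)
  → matches H(m) = 1297
Candidate B: Squares mod 1943: 1606^1≡1606, 1606^2≡875, 1606^4≡83, 1606^8≡1060, 1606^16≡546, 1606^32≡837, 1606^64≡1089, 1606^128≡691, 1606^256≡1446, 1606^512≡248, 1606^1024≡1271; 1811 = 1024 + 512 + 256 + 16 + 2 + 1, so 1606^1811 ≡ 1271·248·1446·546·875·1606 ≡ 624 (mod 1943)
Candidate C: Squares mod 1943: 1586^1≡1586, 1586^2≡1154, 1586^4≡761, 1586^8≡107, 1586^16≡1734, 1586^32≡935, 1586^64≡1818, 1586^128≡81, 1586^256≡732, 1586^512≡1499, 1586^1024≡893; 1811 = 1024 + 512 + 256 + 16 + 2 + 1, so 1586^1811 ≡ 893·1499·732·1734·1154·1586 ≡ 53 (mod 1943)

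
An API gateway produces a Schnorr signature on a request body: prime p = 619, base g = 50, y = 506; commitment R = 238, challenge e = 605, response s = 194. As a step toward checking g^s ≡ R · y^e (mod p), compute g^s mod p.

50^2 = 2500 ≡ 24
50^4 ≡ 24^2 = 576
50^8 ≡ 576^2 = 331776 ≡ 611
50^16 ≡ 611^2 = 373321 ≡ 64
50^32 ≡ 64^2 = 4096 ≡ 382
50^64 ≡ 382^2 = 145924 ≡ 459
50^128 ≡ 459^2 = 210681 ≡ 221
194 = 128 + 64 + 2, so 50^194 ≡ 221·459·24 ≡ 9 (mod 619)

9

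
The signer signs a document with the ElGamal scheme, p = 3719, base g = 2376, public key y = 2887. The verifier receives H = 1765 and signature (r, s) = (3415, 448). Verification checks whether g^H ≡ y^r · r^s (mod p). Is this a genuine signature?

Left side g^H mod p:
2376^2 = 5645376 ≡ 3653
2376^4 ≡ 3653^2 = 13344409 ≡ 637
2376^8 ≡ 637^2 = 405769 ≡ 398
2376^16 ≡ 398^2 = 158404 ≡ 2206
2376^32 ≡ 2206^2 = 4866436 ≡ 1984
2376^64 ≡ 1984^2 = 3936256 ≡ 1554
2376^128 ≡ 1554^2 = 2414916 ≡ 1285
2376^256 ≡ 1285^2 = 1651225 ≡ 3708
2376^512 ≡ 3708^2 = 13749264 ≡ 121
2376^1024 ≡ 121^2 = 14641 ≡ 3484
1765 = 1024 + 512 + 128 + 64 + 32 + 4 + 1, so 2376^1765 ≡ 3484·121·1285·1554·1984·637·2376 ≡ 3326 (mod 3719)
Right side y^r · r^s mod p:
2887^2 = 8334769 ≡ 490
2887^4 ≡ 490^2 = 240100 ≡ 2084
2887^8 ≡ 2084^2 = 4343056 ≡ 2983
2887^16 ≡ 2983^2 = 8898289 ≡ 2441
2887^32 ≡ 2441^2 = 5958481 ≡ 643
2887^64 ≡ 643^2 = 413449 ≡ 640
2887^128 ≡ 640^2 = 409600 ≡ 510
2887^256 ≡ 510^2 = 260100 ≡ 3489
2887^512 ≡ 3489^2 = 12173121 ≡ 834
2887^1024 ≡ 834^2 = 695556 ≡ 103
2887^2048 ≡ 103^2 = 10609 ≡ 3171
3415 = 2048 + 1024 + 256 + 64 + 16 + 4 + 2 + 1, so 2887^3415 ≡ 3171·103·3489·640·2441·2084·490·2887 ≡ 2913 (mod 3719)
3415^2 = 11662225 ≡ 3160
3415^4 ≡ 3160^2 = 9985600 ≡ 85
3415^8 ≡ 85^2 = 7225 ≡ 3506
3415^16 ≡ 3506^2 = 12292036 ≡ 741
3415^32 ≡ 741^2 = 549081 ≡ 2388
3415^64 ≡ 2388^2 = 5702544 ≡ 1317
3415^128 ≡ 1317^2 = 1734489 ≡ 1435
3415^256 ≡ 1435^2 = 2059225 ≡ 2618
448 = 256 + 128 + 64, so 3415^448 ≡ 2618·1435·1317 ≡ 2386 (mod 3719)
2913·2386 = 6950418 ≡ 3326 (mod 3719)
3326 ≡ 3326 (mod 3719), so the signature is genuine.

genuine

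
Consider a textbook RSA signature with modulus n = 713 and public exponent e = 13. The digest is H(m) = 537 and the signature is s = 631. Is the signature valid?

s^2 ≡ 631^2 = 398161 ≡ 307
s^4 ≡ 307^2 = 94249 ≡ 133
s^8 ≡ 133^2 = 17689 ≡ 577
13 = 8 + 4 + 1, so s^13 ≡ 577·133·631 ≡ 176 (mod 713)
The recovered value 176 does not match the digest 537.

invalid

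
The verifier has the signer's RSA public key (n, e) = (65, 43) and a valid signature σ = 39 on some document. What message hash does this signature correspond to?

σ^43 mod 65 = 39

39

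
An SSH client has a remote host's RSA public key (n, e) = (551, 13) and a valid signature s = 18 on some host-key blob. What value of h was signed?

37

Squares mod 551: s^1≡18, s^2≡324, s^4≡286, s^8≡248
13 = 8 + 4 + 1, so s^13 ≡ 248·286·18 ≡ 37 (mod 551)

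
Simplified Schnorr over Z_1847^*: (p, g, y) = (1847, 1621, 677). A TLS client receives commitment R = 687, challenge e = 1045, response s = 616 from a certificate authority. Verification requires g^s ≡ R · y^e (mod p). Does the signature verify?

does not verify

g^s mod p:
1621^616 mod 1847 = 1650
R · y^e mod p:
677^1045 mod 1847 = 1218
687·1218 = 836766 ≡ 75 (mod 1847)
1650 ≠ 75; the check fails.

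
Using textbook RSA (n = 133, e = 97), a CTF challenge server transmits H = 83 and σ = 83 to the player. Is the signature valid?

σ^2 ≡ 83^2 = 6889 ≡ 106
σ^4 ≡ 106^2 = 11236 ≡ 64
σ^8 ≡ 64^2 = 4096 ≡ 106
σ^16 ≡ 106^2 = 11236 ≡ 64
σ^32 ≡ 64^2 = 4096 ≡ 106
σ^64 ≡ 106^2 = 11236 ≡ 64
97 = 64 + 32 + 1, so σ^97 ≡ 64·106·83 ≡ 83 (mod 133)
σ^97 mod 133 = 83 matches H.

valid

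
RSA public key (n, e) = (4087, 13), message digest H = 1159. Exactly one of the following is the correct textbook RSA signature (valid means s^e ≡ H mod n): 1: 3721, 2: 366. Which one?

2

Candidate 1: Squares mod 4087: 3721^1≡3721, 3721^2≡3172, 3721^4≡3477, 3721^8≡183; 13 = 8 + 4 + 1, so 3721^13 ≡ 183·3477·3721 ≡ 2928 (mod 4087)
Candidate 2: Squares mod 4087: 366^1≡366, 366^2≡3172, 366^4≡3477, 366^8≡183; 13 = 8 + 4 + 1, so 366^13 ≡ 183·3477·366 ≡ 1159 (mod 4087)
  → matches H = 1159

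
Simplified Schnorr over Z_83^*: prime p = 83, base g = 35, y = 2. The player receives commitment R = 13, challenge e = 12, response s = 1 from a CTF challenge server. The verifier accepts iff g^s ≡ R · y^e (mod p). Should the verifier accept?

reject

g^s mod p:
35^1 mod 83 = 35
R · y^e mod p:
Squares mod 83: 2^1≡2, 2^2≡4, 2^4≡16, 2^8≡7
12 = 8 + 4, so 2^12 ≡ 7·16 ≡ 29 (mod 83)
13·29 = 377 ≡ 45 (mod 83)
35 ≠ 45; the check fails.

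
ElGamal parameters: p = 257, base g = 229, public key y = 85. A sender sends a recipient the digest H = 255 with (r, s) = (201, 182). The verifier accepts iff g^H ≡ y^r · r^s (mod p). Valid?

no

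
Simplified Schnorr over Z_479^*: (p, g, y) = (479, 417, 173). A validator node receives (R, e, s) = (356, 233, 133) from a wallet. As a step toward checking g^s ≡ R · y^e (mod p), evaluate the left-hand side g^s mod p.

417^2 = 173889 ≡ 12
417^4 ≡ 12^2 = 144
417^8 ≡ 144^2 = 20736 ≡ 139
417^16 ≡ 139^2 = 19321 ≡ 161
417^32 ≡ 161^2 = 25921 ≡ 55
417^64 ≡ 55^2 = 3025 ≡ 151
417^128 ≡ 151^2 = 22801 ≡ 288
133 = 128 + 4 + 1, so 417^133 ≡ 288·144·417 ≡ 8 (mod 479)

8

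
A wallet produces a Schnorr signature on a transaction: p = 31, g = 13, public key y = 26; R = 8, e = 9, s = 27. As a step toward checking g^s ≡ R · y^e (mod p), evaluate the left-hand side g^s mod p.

23

13^2 = 169 ≡ 14
13^4 ≡ 14^2 = 196 ≡ 10
13^8 ≡ 10^2 = 100 ≡ 7
13^16 ≡ 7^2 = 49 ≡ 18
27 = 16 + 8 + 2 + 1, so 13^27 ≡ 18·7·14·13 ≡ 23 (mod 31)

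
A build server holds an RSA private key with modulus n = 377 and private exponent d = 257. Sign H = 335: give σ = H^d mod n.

342

H^2 ≡ 335^2 = 112225 ≡ 256
H^4 ≡ 256^2 = 65536 ≡ 315
H^8 ≡ 315^2 = 99225 ≡ 74
H^16 ≡ 74^2 = 5476 ≡ 198
H^32 ≡ 198^2 = 39204 ≡ 373
H^64 ≡ 373^2 = 139129 ≡ 16
H^128 ≡ 16^2 = 256
H^256 ≡ 256^2 = 65536 ≡ 315
257 = 256 + 1, so H^257 ≡ 315·335 ≡ 342 (mod 377)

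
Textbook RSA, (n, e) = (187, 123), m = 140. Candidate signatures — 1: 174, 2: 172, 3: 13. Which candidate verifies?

3

Candidate 1: Squares mod 187: 174^1≡174, 174^2≡169, 174^4≡137, 174^8≡69, 174^16≡86, 174^32≡103, 174^64≡137; 123 = 64 + 32 + 16 + 8 + 2 + 1, so 174^123 ≡ 137·103·86·69·169·174 ≡ 47 (mod 187)
Candidate 2: Squares mod 187: 172^1≡172, 172^2≡38, 172^4≡135, 172^8≡86, 172^16≡103, 172^32≡137, 172^64≡69; 123 = 64 + 32 + 16 + 8 + 2 + 1, so 172^123 ≡ 69·137·103·86·38·172 ≡ 178 (mod 187)
Candidate 3: Squares mod 187: 13^1≡13, 13^2≡169, 13^4≡137, 13^8≡69, 13^16≡86, 13^32≡103, 13^64≡137; 123 = 64 + 32 + 16 + 8 + 2 + 1, so 13^123 ≡ 137·103·86·69·169·13 ≡ 140 (mod 187)
  → matches m = 140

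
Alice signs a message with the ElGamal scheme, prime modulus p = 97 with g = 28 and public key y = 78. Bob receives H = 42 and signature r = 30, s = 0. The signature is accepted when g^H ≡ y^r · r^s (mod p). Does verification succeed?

passes

Left side g^H mod p:
28^42 mod 97 = 79
Right side y^r · r^s mod p:
78^30 mod 97 = 79
30^0 mod 97 = 1
79·1 = 79 ≡ 79 (mod 97)
79 ≡ 79 (mod 97), so the signature is genuine.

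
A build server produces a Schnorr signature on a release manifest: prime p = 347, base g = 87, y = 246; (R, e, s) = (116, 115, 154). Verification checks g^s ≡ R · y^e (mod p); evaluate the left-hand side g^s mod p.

87^2 = 7569 ≡ 282
87^4 ≡ 282^2 = 79524 ≡ 61
87^8 ≡ 61^2 = 3721 ≡ 251
87^16 ≡ 251^2 = 63001 ≡ 194
87^32 ≡ 194^2 = 37636 ≡ 160
87^64 ≡ 160^2 = 25600 ≡ 269
87^128 ≡ 269^2 = 72361 ≡ 185
154 = 128 + 16 + 8 + 2, so 87^154 ≡ 185·194·251·282 ≡ 147 (mod 347)

147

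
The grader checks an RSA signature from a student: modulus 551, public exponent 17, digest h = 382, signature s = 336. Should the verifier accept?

s^17 mod 551 = 307
307 ≠ 382, so verification fails.

reject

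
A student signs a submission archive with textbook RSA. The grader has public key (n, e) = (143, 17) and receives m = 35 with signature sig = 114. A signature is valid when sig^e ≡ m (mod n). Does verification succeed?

fails

Squares mod 143: sig^1≡114, sig^2≡126, sig^4≡3, sig^8≡9, sig^16≡81
17 = 16 + 1, so sig^17 ≡ 81·114 ≡ 82 (mod 143)
sig^17 mod 143 = 82, but m = 35.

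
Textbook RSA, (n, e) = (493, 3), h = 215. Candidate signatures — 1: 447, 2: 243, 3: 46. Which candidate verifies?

3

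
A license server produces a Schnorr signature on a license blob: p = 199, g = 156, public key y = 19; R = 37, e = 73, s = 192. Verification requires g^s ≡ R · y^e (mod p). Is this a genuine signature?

genuine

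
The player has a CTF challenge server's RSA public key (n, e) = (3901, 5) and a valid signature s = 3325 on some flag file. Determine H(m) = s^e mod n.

1631

Squares mod 3901: s^1≡3325, s^2≡191, s^4≡1372
5 = 4 + 1, so s^5 ≡ 1372·3325 ≡ 1631 (mod 3901)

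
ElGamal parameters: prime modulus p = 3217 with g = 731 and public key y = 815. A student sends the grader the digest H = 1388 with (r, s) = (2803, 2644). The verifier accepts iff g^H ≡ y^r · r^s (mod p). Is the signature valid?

Left side g^H mod p:
Squares mod 3217: 731^1≡731, 731^2≡339, 731^4≡2326, 731^8≡2499, 731^16≡804, 731^32≡3016, 731^64≡1797, 731^128≡2558, 731^256≡3203, 731^512≡196, 731^1024≡3029
1388 = 1024 + 256 + 64 + 32 + 8 + 4, so 731^1388 ≡ 3029·3203·1797·3016·2499·2326 ≡ 3063 (mod 3217)
Right side y^r · r^s mod p:
Squares mod 3217: 815^1≡815, 815^2≡1523, 815^4≡72, 815^8≡1967, 815^16≡2255, 815^32≡2165, 815^64≡56, 815^128≡3136, 815^256≡127, 815^512≡44, 815^1024≡1936, 815^2048≡291
2803 = 2048 + 512 + 128 + 64 + 32 + 16 + 2 + 1, so 815^2803 ≡ 291·44·3136·56·2165·2255·1523·815 ≡ 561 (mod 3217)
Squares mod 3217: 2803^1≡2803, 2803^2≡895, 2803^4≡3209, 2803^8≡64, 2803^16≡879, 2803^32≡561, 2803^64≡2672, 2803^128≡1061, 2803^256≡2988, 2803^512≡969, 2803^1024≡2814, 2803^2048≡1559
2644 = 2048 + 512 + 64 + 16 + 4, so 2803^2644 ≡ 1559·969·2672·879·3209 ≡ 2769 (mod 3217)
561·2769 = 1553409 ≡ 2815 (mod 3217)
3063 ≠ 2815, so verification fails.

invalid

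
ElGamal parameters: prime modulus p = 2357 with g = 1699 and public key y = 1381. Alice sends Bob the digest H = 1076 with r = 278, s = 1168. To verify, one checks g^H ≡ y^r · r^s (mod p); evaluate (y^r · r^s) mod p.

1381^2 = 1907161 ≡ 348
1381^4 ≡ 348^2 = 121104 ≡ 897
1381^8 ≡ 897^2 = 804609 ≡ 872
1381^16 ≡ 872^2 = 760384 ≡ 1430
1381^32 ≡ 1430^2 = 2044900 ≡ 1381
1381^64 ≡ 1381^2 = 1907161 ≡ 348
1381^128 ≡ 348^2 = 121104 ≡ 897
1381^256 ≡ 897^2 = 804609 ≡ 872
278 = 256 + 16 + 4 + 2, so 1381^278 ≡ 872·1430·897·348 ≡ 2002 (mod 2357)
278^2 = 77284 ≡ 1860
278^4 ≡ 1860^2 = 3459600 ≡ 1881
278^8 ≡ 1881^2 = 3538161 ≡ 304
278^16 ≡ 304^2 = 92416 ≡ 493
278^32 ≡ 493^2 = 243049 ≡ 278
278^64 ≡ 278^2 = 77284 ≡ 1860
278^128 ≡ 1860^2 = 3459600 ≡ 1881
278^256 ≡ 1881^2 = 3538161 ≡ 304
278^512 ≡ 304^2 = 92416 ≡ 493
278^1024 ≡ 493^2 = 243049 ≡ 278
1168 = 1024 + 128 + 16, so 278^1168 ≡ 278·1881·493 ≡ 1699 (mod 2357)
y^r · r^s ≡ 2002·1699 = 3401398 ≡ 247 (mod 2357)

247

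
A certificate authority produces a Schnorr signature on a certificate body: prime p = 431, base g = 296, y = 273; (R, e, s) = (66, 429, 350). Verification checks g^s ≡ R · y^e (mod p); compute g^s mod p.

256

296^2 = 87616 ≡ 123
296^4 ≡ 123^2 = 15129 ≡ 44
296^8 ≡ 44^2 = 1936 ≡ 212
296^16 ≡ 212^2 = 44944 ≡ 120
296^32 ≡ 120^2 = 14400 ≡ 177
296^64 ≡ 177^2 = 31329 ≡ 297
296^128 ≡ 297^2 = 88209 ≡ 285
296^256 ≡ 285^2 = 81225 ≡ 197
350 = 256 + 64 + 16 + 8 + 4 + 2, so 296^350 ≡ 197·297·120·212·44·123 ≡ 256 (mod 431)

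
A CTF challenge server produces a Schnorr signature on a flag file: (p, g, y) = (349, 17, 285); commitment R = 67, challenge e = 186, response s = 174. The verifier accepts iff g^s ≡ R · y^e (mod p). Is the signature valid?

g^s mod p:
Squares mod 349: 17^1≡17, 17^2≡289, 17^4≡110, 17^8≡234, 17^16≡312, 17^32≡322, 17^64≡31, 17^128≡263
174 = 128 + 32 + 8 + 4 + 2, so 17^174 ≡ 263·322·234·110·289 ≡ 1 (mod 349)
R · y^e mod p:
Squares mod 349: 285^1≡285, 285^2≡257, 285^4≡88, 285^8≡66, 285^16≡168, 285^32≡304, 285^64≡280, 285^128≡224
186 = 128 + 32 + 16 + 8 + 2, so 285^186 ≡ 224·304·168·66·257 ≡ 224 (mod 349)
67·224 = 15008 ≡ 1 (mod 349)
1 ≡ 1 (mod 349); signature holds.

valid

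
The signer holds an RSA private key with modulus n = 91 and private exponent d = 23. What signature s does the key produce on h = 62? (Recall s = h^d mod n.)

69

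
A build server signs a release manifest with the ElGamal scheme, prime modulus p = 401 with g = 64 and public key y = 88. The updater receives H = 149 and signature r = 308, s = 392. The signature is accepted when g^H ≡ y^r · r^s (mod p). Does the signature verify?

does not verify

Left side g^H mod p:
64^2 = 4096 ≡ 86
64^4 ≡ 86^2 = 7396 ≡ 178
64^8 ≡ 178^2 = 31684 ≡ 5
64^16 ≡ 5^2 = 25
64^32 ≡ 25^2 = 625 ≡ 224
64^64 ≡ 224^2 = 50176 ≡ 51
64^128 ≡ 51^2 = 2601 ≡ 195
149 = 128 + 16 + 4 + 1, so 64^149 ≡ 195·25·178·64 ≡ 307 (mod 401)
Right side y^r · r^s mod p:
88^2 = 7744 ≡ 125
88^4 ≡ 125^2 = 15625 ≡ 387
88^8 ≡ 387^2 = 149769 ≡ 196
88^16 ≡ 196^2 = 38416 ≡ 321
88^32 ≡ 321^2 = 103041 ≡ 385
88^64 ≡ 385^2 = 148225 ≡ 256
88^128 ≡ 256^2 = 65536 ≡ 173
88^256 ≡ 173^2 = 29929 ≡ 255
308 = 256 + 32 + 16 + 4, so 88^308 ≡ 255·385·321·387 ≡ 196 (mod 401)
308^2 = 94864 ≡ 228
308^4 ≡ 228^2 = 51984 ≡ 255
308^8 ≡ 255^2 = 65025 ≡ 63
308^16 ≡ 63^2 = 3969 ≡ 360
308^32 ≡ 360^2 = 129600 ≡ 77
308^64 ≡ 77^2 = 5929 ≡ 315
308^128 ≡ 315^2 = 99225 ≡ 178
308^256 ≡ 178^2 = 31684 ≡ 5
392 = 256 + 128 + 8, so 308^392 ≡ 5·178·63 ≡ 331 (mod 401)
196·331 = 64876 ≡ 315 (mod 401)
307 ≠ 315, so verification fails.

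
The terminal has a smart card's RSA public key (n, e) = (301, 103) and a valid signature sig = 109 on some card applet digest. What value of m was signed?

53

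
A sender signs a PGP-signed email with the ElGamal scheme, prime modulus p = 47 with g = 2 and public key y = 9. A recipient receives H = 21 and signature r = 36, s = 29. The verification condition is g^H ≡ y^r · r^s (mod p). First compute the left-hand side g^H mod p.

12

2^21 mod 47 = 12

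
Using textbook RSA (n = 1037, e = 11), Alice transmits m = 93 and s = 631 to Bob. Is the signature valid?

s^2 ≡ 631^2 = 398161 ≡ 990
s^4 ≡ 990^2 = 980100 ≡ 135
s^8 ≡ 135^2 = 18225 ≡ 596
11 = 8 + 2 + 1, so s^11 ≡ 596·990·631 ≡ 93 (mod 1037)
s^11 mod 1037 = 93 matches m.

valid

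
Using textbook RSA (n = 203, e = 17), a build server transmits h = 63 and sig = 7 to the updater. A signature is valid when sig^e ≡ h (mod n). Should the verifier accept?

reject

sig^2 ≡ 7^2 = 49
sig^4 ≡ 49^2 = 2401 ≡ 168
sig^8 ≡ 168^2 = 28224 ≡ 7
sig^16 ≡ 7^2 = 49
17 = 16 + 1, so sig^17 ≡ 49·7 ≡ 140 (mod 203)
The recovered value 140 does not match the digest 63.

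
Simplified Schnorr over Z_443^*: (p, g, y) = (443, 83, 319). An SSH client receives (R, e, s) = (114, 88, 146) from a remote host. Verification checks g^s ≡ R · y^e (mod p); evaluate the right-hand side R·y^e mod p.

319^88 mod 443 = 415
R · y^e ≡ 114·415 = 47310 ≡ 352 (mod 443)

352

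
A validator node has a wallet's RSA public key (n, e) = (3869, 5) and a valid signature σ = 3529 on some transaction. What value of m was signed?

2897

σ^2 ≡ 3529^2 = 12453841 ≡ 3399
σ^4 ≡ 3399^2 = 11553201 ≡ 367
5 = 4 + 1, so σ^5 ≡ 367·3529 ≡ 2897 (mod 3869)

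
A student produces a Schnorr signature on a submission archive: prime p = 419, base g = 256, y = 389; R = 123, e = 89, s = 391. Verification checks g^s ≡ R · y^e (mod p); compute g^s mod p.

36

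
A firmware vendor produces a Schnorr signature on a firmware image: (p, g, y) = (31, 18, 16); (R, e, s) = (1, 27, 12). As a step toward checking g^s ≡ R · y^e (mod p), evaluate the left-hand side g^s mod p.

18^2 = 324 ≡ 14
18^4 ≡ 14^2 = 196 ≡ 10
18^8 ≡ 10^2 = 100 ≡ 7
12 = 8 + 4, so 18^12 ≡ 7·10 ≡ 8 (mod 31)

8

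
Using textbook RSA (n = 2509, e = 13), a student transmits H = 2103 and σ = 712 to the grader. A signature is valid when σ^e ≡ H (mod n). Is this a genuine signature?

genuine

σ^2 ≡ 712^2 = 506944 ≡ 126
σ^4 ≡ 126^2 = 15876 ≡ 822
σ^8 ≡ 822^2 = 675684 ≡ 763
13 = 8 + 4 + 1, so σ^13 ≡ 763·822·712 ≡ 2103 (mod 2509)
Since 2103 equals the digest 2103, verification succeeds.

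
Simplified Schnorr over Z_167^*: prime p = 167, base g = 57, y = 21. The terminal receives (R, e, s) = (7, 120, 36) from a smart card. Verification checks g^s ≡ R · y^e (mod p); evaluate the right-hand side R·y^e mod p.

16

Squares mod 167: 21^1≡21, 21^2≡107, 21^4≡93, 21^8≡132, 21^16≡56, 21^32≡130, 21^64≡33
120 = 64 + 32 + 16 + 8, so 21^120 ≡ 33·130·56·132 ≡ 50 (mod 167)
R · y^e ≡ 7·50 = 350 ≡ 16 (mod 167)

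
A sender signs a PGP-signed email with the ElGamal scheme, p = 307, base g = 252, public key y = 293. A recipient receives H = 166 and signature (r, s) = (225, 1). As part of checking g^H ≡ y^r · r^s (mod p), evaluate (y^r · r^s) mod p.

293^225 mod 307 = 24
225^1 mod 307 = 225
y^r · r^s ≡ 24·225 = 5400 ≡ 181 (mod 307)

181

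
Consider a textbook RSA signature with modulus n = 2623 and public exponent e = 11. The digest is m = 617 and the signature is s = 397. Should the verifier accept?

Squares mod 2623: s^1≡397, s^2≡229, s^4≡2604, s^8≡361
11 = 8 + 2 + 1, so s^11 ≡ 361·229·397 ≡ 617 (mod 2623)
s^11 mod 2623 = 617 matches m.

accept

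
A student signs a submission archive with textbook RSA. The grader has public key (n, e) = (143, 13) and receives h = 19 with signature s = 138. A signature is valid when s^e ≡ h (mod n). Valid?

s^2 ≡ 138^2 = 19044 ≡ 25
s^4 ≡ 25^2 = 625 ≡ 53
s^8 ≡ 53^2 = 2809 ≡ 92
13 = 8 + 4 + 1, so s^13 ≡ 92·53·138 ≡ 73 (mod 143)
73 ≠ 19, so verification fails.

no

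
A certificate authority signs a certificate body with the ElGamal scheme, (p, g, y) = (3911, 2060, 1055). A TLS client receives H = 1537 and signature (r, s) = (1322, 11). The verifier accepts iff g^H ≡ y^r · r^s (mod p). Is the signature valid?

invalid

Left side g^H mod p:
2060^2 = 4243600 ≡ 165
2060^4 ≡ 165^2 = 27225 ≡ 3759
2060^8 ≡ 3759^2 = 14130081 ≡ 3549
2060^16 ≡ 3549^2 = 12595401 ≡ 1981
2060^32 ≡ 1981^2 = 3924361 ≡ 1628
2060^64 ≡ 1628^2 = 2650384 ≡ 2637
2060^128 ≡ 2637^2 = 6953769 ≡ 11
2060^256 ≡ 11^2 = 121
2060^512 ≡ 121^2 = 14641 ≡ 2908
2060^1024 ≡ 2908^2 = 8456464 ≡ 882
1537 = 1024 + 512 + 1, so 2060^1537 ≡ 882·2908·2060 ≡ 2711 (mod 3911)
Right side y^r · r^s mod p:
1055^2 = 1113025 ≡ 2301
1055^4 ≡ 2301^2 = 5294601 ≡ 3018
1055^8 ≡ 3018^2 = 9108324 ≡ 3516
1055^16 ≡ 3516^2 = 12362256 ≡ 3496
1055^32 ≡ 3496^2 = 12222016 ≡ 141
1055^64 ≡ 141^2 = 19881 ≡ 326
1055^128 ≡ 326^2 = 106276 ≡ 679
1055^256 ≡ 679^2 = 461041 ≡ 3454
1055^512 ≡ 3454^2 = 11930116 ≡ 1566
1055^1024 ≡ 1566^2 = 2452356 ≡ 159
1322 = 1024 + 256 + 32 + 8 + 2, so 1055^1322 ≡ 159·3454·141·3516·2301 ≡ 2017 (mod 3911)
1322^2 = 1747684 ≡ 3378
1322^4 ≡ 3378^2 = 11410884 ≡ 2497
1322^8 ≡ 2497^2 = 6235009 ≡ 875
11 = 8 + 2 + 1, so 1322^11 ≡ 875·3378·1322 ≡ 1845 (mod 3911)
2017·1845 = 3721365 ≡ 2004 (mod 3911)
2711 ≠ 2004, so verification fails.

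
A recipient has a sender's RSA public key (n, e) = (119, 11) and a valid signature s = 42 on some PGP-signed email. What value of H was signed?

s^2 ≡ 42^2 = 1764 ≡ 98
s^4 ≡ 98^2 = 9604 ≡ 84
s^8 ≡ 84^2 = 7056 ≡ 35
11 = 8 + 2 + 1, so s^11 ≡ 35·98·42 ≡ 70 (mod 119)

70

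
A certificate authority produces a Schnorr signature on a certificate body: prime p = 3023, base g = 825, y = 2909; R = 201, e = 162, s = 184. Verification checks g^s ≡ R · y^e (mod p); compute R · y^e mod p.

339

Squares mod 3023: 2909^1≡2909, 2909^2≡904, 2909^4≡1006, 2909^8≡2354, 2909^16≡157, 2909^32≡465, 2909^64≡1592, 2909^128≡1190
162 = 128 + 32 + 2, so 2909^162 ≡ 1190·465·904 ≡ 498 (mod 3023)
R · y^e ≡ 201·498 = 100098 ≡ 339 (mod 3023)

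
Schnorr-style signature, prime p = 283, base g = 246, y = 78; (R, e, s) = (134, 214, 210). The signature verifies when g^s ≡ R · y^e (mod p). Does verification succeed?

passes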